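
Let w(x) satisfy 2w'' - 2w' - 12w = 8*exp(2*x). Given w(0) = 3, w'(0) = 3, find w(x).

w = -exp(2*x) + 7*exp(-2*x)/5 + 13*exp(3*x)/5

Divide through by 2: w'' - w' - 6w = 4*exp(2*x).
Characteristic equation r² - r - 6 = 0 factors as (r + 2)(r - 3) = 0, so r = -2, 3.
Hence w_h = C1*exp(-2*x) + C2*exp(3*x).
Try w_p = A*exp(2*x). Substituting into the equation and dividing by exp(2*x) gives A = -1, so w_p = -exp(2*x).
General solution: w = -exp(2*x) + C1*exp(-2*x) + C2*exp(3*x).
Apply the initial conditions: w(0) = -1 + C1 + C2 = 3 and w'(0) = -2 - 2*C1 + 3*C2 = 3. Solving gives C1 = 7/5, C2 = 13/5.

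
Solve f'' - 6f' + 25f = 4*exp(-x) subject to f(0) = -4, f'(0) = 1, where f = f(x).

f = exp(-x)/8 - 33*cos(4*x)*exp(3*x)/8 + 27*exp(3*x)*sin(4*x)/8

Characteristic equation r² - 6r + 25 = 0 has discriminant (-6)² - 4·(25) = -64 < 0, so r = 3 ± 4i.
Hence f_h = C1*cos(4*x)*exp(3*x) + C2*exp(3*x)*sin(4*x).
Try f_p = A*exp(-x). Substituting into the equation and dividing by exp(-x) gives A = 1/8, so f_p = exp(-x)/8.
General solution: f = exp(-x)/8 + C1*cos(4*x)*exp(3*x) + C2*exp(3*x)*sin(4*x).
Apply the initial conditions: f(0) = 1/8 + C1 = -4 and f'(0) = -1/8 + 3*C1 + 4*C2 = 1. Solving gives C1 = -33/8, C2 = 27/8.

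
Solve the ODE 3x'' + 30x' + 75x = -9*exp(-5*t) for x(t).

x = C1*exp(-5*t) - 3*t**2*exp(-5*t)/2 + C2*t*exp(-5*t)

Divide through by 3: x'' + 10x' + 25x = -3*exp(-5*t).
Characteristic equation r² + 10r + 25 = 0 has discriminant (10)² - 4·(25) = 0, so r = -5 is a repeated root.
Hence x_h = (C1 + C2*t)*exp(-5*t).
Since exp(-5*t) solves the homogeneous equation (r = -5 is a root of multiplicity 2), multiply the trial by t^2. Try x_p = A*t^2*exp(-5*t). Substituting into the equation and dividing by exp(-5*t) gives A = -3/2, so x_p = -3*t^2*exp(-5*t)/2.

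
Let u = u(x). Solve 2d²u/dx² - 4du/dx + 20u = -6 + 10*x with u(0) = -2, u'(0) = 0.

Divide through by 2: u'' - 2u' + 10u = -3 + 5*x.
Characteristic equation r² - 2r + 10 = 0 has discriminant (-2)² - 4·(10) = -36 < 0, so r = 1 ± 3i.
Hence u_h = C1*cos(3*x)*exp(x) + C2*exp(x)*sin(3*x).
For the particular solution try u_p = A0 + A1*x. Substituting and matching coefficients of each power of x gives A0 = -1/5, A1 = 1/2, so u_p = -1/5 + x/2.
General solution: u = -1/5 + x/2 + C1*cos(3*x)*exp(x) + C2*exp(x)*sin(3*x).
Apply the initial conditions: u(0) = -1/5 + C1 = -2 and u'(0) = 1/2 + C1 + 3*C2 = 0. Solving gives C1 = -9/5, C2 = 13/30.

u = -1/5 + x/2 - 9*cos(3*x)*exp(x)/5 + 13*exp(x)*sin(3*x)/30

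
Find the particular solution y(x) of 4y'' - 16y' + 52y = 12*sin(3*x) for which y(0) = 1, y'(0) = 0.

y = 3*sin(3*x)/40 + 9*cos(3*x)/40 - 71*exp(2*x)*sin(3*x)/120 + 31*cos(3*x)*exp(2*x)/40

Divide through by 4: y'' - 4y' + 13y = 3*sin(3*x).
Characteristic equation r² - 4r + 13 = 0 has discriminant (-4)² - 4·(13) = -36 < 0, so r = 2 ± 3i.
Hence y_h = C1*cos(3*x)*exp(2*x) + C2*exp(2*x)*sin(3*x).
Try y_p = A*cos(3*x) + B*sin(3*x). Substituting and equating the coefficients of cos(3x) and sin(3x) gives A = 9/40, B = 3/40, so y_p = 3*sin(3*x)/40 + 9*cos(3*x)/40.
General solution: y = 3*sin(3*x)/40 + 9*cos(3*x)/40 + C1*cos(3*x)*exp(2*x) + C2*exp(2*x)*sin(3*x).
Apply the initial conditions: y(0) = 9/40 + C1 = 1 and y'(0) = 9/40 + 2*C1 + 3*C2 = 0. Solving gives C1 = 31/40, C2 = -71/120.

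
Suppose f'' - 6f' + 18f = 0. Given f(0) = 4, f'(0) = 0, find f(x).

Characteristic equation r² - 6r + 18 = 0 has discriminant (-6)² - 4·(18) = -36 < 0, so r = 3 ± 3i.
Hence f_h = C1*cos(3*x)*exp(3*x) + C2*exp(3*x)*sin(3*x).
Apply the initial conditions: f(0) = C1 = 4 and f'(0) = 3*C1 + 3*C2 = 0. Solving gives C1 = 4, C2 = -4.

f = -4*exp(3*x)*sin(3*x) + 4*cos(3*x)*exp(3*x)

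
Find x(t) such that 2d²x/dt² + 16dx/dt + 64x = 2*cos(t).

x = 8*sin(t)/1025 + 31*cos(t)/1025 + C1*cos(4*t)*exp(-4*t) + C2*exp(-4*t)*sin(4*t)

Divide through by 2: x'' + 8x' + 32x = cos(t).
Characteristic equation r² + 8r + 32 = 0 has discriminant (8)² - 4·(32) = -64 < 0, so r = -4 ± 4i.
Hence x_h = C1*cos(4*t)*exp(-4*t) + C2*exp(-4*t)*sin(4*t).
Try x_p = A*cos(t) + B*sin(t). Substituting and equating the coefficients of cos(t) and sin(t) gives A = 31/1025, B = 8/1025, so x_p = 8*sin(t)/1025 + 31*cos(t)/1025.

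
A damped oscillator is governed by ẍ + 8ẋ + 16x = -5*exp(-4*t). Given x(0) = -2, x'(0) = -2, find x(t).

Characteristic equation r² + 8r + 16 = 0 has discriminant (8)² - 4·(16) = 0, so r = -4 is a repeated root.
Hence x_h = (C1 + C2*t)*exp(-4*t).
Since exp(-4*t) solves the homogeneous equation (r = -4 is a root of multiplicity 2), multiply the trial by t^2. Try x_p = A*t^2*exp(-4*t). Substituting into the equation and dividing by exp(-4*t) gives A = -5/2, so x_p = -5*t^2*exp(-4*t)/2.
General solution: x = C1*exp(-4*t) - 5*t^2*exp(-4*t)/2 + C2*t*exp(-4*t).
Apply the initial conditions: x(0) = C1 = -2 and x'(0) = C2 - 4*C1 = -2. Solving gives C1 = -2, C2 = -10.

x = -2*exp(-4*t) - 10*t*exp(-4*t) - 5*t**2*exp(-4*t)/2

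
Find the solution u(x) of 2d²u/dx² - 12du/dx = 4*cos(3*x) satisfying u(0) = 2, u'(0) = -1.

Divide through by 2: u'' - 6u' = 2*cos(3*x).
Characteristic equation r² - 6r = 0 factors as (r - 6)r = 0, so r = 6, 0.
Hence u_h = C1*exp(6*x) + C2.
Try u_p = A*cos(3*x) + B*sin(3*x). Substituting and equating the coefficients of cos(3x) and sin(3x) gives A = -2/45, B = -4/45, so u_p = -4*sin(3*x)/45 - 2*cos(3*x)/45.
General solution: u = C2 - 4*sin(3*x)/45 - 2*cos(3*x)/45 + C1*exp(6*x).
Apply the initial conditions: u(0) = -2/45 + C1 + C2 = 2 and u'(0) = -4/15 + 6*C1 = -1. Solving gives C1 = -11/90, C2 = 13/6.

u = 13/6 - 11*exp(6*x)/90 - 4*sin(3*x)/45 - 2*cos(3*x)/45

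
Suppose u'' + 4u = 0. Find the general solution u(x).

Characteristic equation r² + 4 = 0 has discriminant (0)² - 4·(4) = -16 < 0, so r = ± 2i.
Hence u_h = C1*cos(2*x) + C2*sin(2*x).

u = C1*cos(2*x) + C2*sin(2*x)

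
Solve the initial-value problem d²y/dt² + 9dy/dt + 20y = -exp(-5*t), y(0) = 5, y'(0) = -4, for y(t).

Characteristic equation r² + 9r + 20 = 0 factors as (r + 4)(r + 5) = 0, so r = -4, -5.
Hence y_h = C1*exp(-4*t) + C2*exp(-5*t).
Since exp(-5*t) solves the homogeneous equation (r = -5 is a root of multiplicity 1), multiply the trial by t. Try y_p = A*t*exp(-5*t). Substituting into the equation and dividing by exp(-5*t) gives A = 1, so y_p = t*exp(-5*t).
General solution: y = C1*exp(-4*t) + C2*exp(-5*t) + t*exp(-5*t).
Apply the initial conditions: y(0) = C1 + C2 = 5 and y'(0) = 1 - 5*C2 - 4*C1 = -4. Solving gives C1 = 20, C2 = -15.

y = -15*exp(-5*t) + 20*exp(-4*t) + t*exp(-5*t)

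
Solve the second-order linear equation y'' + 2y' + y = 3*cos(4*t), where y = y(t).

y = -45*cos(4*t)/289 + 24*sin(4*t)/289 + C1*exp(-t) + C2*t*exp(-t)

Characteristic equation r² + 2r + 1 = 0 has discriminant (2)² - 4·(1) = 0, so r = -1 is a repeated root.
Hence y_h = (C1 + C2*t)*exp(-t).
Try y_p = A*cos(4*t) + B*sin(4*t). Substituting and equating the coefficients of cos(4t) and sin(4t) gives A = -45/289, B = 24/289, so y_p = -45*cos(4*t)/289 + 24*sin(4*t)/289.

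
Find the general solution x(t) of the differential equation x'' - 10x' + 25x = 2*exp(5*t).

x = C1*exp(5*t) + t**2*exp(5*t) + C2*t*exp(5*t)

Characteristic equation r² - 10r + 25 = 0 has discriminant (-10)² - 4·(25) = 0, so r = 5 is a repeated root.
Hence x_h = (C1 + C2*t)*exp(5*t).
Since exp(5*t) solves the homogeneous equation (r = 5 is a root of multiplicity 2), multiply the trial by t^2. Try x_p = A*t^2*exp(5*t). Substituting into the equation and dividing by exp(5*t) gives A = 1, so x_p = t^2*exp(5*t).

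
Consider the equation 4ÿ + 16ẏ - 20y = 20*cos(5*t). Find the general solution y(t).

Divide through by 4: y'' + 4y' - 5y = 5*cos(5*t).
Characteristic equation r² + 4r - 5 = 0 factors as (r + 5)(r - 1) = 0, so r = -5, 1.
Hence y_h = C1*exp(-5*t) + C2*exp(t).
Try y_p = A*cos(5*t) + B*sin(5*t). Substituting and equating the coefficients of cos(5t) and sin(5t) gives A = -3/26, B = 1/13, so y_p = -3*cos(5*t)/26 + sin(5*t)/13.

y = -3*cos(5*t)/26 + sin(5*t)/13 + C1*exp(-5*t) + C2*exp(t)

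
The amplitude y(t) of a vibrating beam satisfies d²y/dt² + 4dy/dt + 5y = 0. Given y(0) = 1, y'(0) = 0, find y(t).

y = cos(t)*exp(-2*t) + 2*exp(-2*t)*sin(t)

Characteristic equation r² + 4r + 5 = 0 has discriminant (4)² - 4·(5) = -4 < 0, so r = -2 ± i.
Hence y_h = C1*cos(t)*exp(-2*t) + C2*exp(-2*t)*sin(t).
Apply the initial conditions: y(0) = C1 = 1 and y'(0) = C2 - 2*C1 = 0. Solving gives C1 = 1, C2 = 2.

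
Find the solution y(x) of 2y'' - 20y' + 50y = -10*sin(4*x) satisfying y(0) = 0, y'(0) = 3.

y = -200*cos(4*x)/1681 - 45*sin(4*x)/1681 + 200*exp(5*x)/1681 + 103*x*exp(5*x)/41

Divide through by 2: y'' - 10y' + 25y = -5*sin(4*x).
Characteristic equation r² - 10r + 25 = 0 has discriminant (-10)² - 4·(25) = 0, so r = 5 is a repeated root.
Hence y_h = (C1 + C2*x)*exp(5*x).
Try y_p = A*cos(4*x) + B*sin(4*x). Substituting and equating the coefficients of cos(4x) and sin(4x) gives A = -200/1681, B = -45/1681, so y_p = -200*cos(4*x)/1681 - 45*sin(4*x)/1681.
General solution: y = -200*cos(4*x)/1681 - 45*sin(4*x)/1681 + C1*exp(5*x) + C2*x*exp(5*x).
Apply the initial conditions: y(0) = -200/1681 + C1 = 0 and y'(0) = -180/1681 + C2 + 5*C1 = 3. Solving gives C1 = 200/1681, C2 = 103/41.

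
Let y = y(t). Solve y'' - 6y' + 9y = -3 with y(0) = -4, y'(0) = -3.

y = -1/3 - 11*exp(3*t)/3 + 8*t*exp(3*t)

Characteristic equation r² - 6r + 9 = 0 has discriminant (-6)² - 4·(9) = 0, so r = 3 is a repeated root.
Hence y_h = (C1 + C2*t)*exp(3*t).
For the particular solution try y_p = A0. Substituting and matching coefficients of each power of t gives A0 = -1/3, so y_p = -1/3.
General solution: y = -1/3 + C1*exp(3*t) + C2*t*exp(3*t).
Apply the initial conditions: y(0) = -1/3 + C1 = -4 and y'(0) = C2 + 3*C1 = -3. Solving gives C1 = -11/3, C2 = 8.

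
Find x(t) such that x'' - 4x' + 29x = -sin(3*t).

Characteristic equation r² - 4r + 29 = 0 has discriminant (-4)² - 4·(29) = -100 < 0, so r = 2 ± 5i.
Hence x_h = C1*cos(5*t)*exp(2*t) + C2*exp(2*t)*sin(5*t).
Try x_p = A*cos(3*t) + B*sin(3*t). Substituting and equating the coefficients of cos(3t) and sin(3t) gives A = -3/136, B = -5/136, so x_p = -5*sin(3*t)/136 - 3*cos(3*t)/136.

x = -5*sin(3*t)/136 - 3*cos(3*t)/136 + C1*cos(5*t)*exp(2*t) + C2*exp(2*t)*sin(5*t)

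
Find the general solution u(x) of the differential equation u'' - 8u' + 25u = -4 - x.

u = -108/625 - x/25 + C1*cos(3*x)*exp(4*x) + C2*exp(4*x)*sin(3*x)

Characteristic equation r² - 8r + 25 = 0 has discriminant (-8)² - 4·(25) = -36 < 0, so r = 4 ± 3i.
Hence u_h = C1*cos(3*x)*exp(4*x) + C2*exp(4*x)*sin(3*x).
For the particular solution try u_p = A0 + A1*x. Substituting and matching coefficients of each power of x gives A0 = -108/625, A1 = -1/25, so u_p = -108/625 - x/25.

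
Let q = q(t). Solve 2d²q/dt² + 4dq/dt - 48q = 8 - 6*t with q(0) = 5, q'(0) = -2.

q = -5/32 + t/8 + 91*exp(-6*t)/40 + 461*exp(4*t)/160

Divide through by 2: q'' + 2q' - 24q = 4 - 3*t.
Characteristic equation r² + 2r - 24 = 0 factors as (r + 6)(r - 4) = 0, so r = -6, 4.
Hence q_h = C1*exp(-6*t) + C2*exp(4*t).
For the particular solution try q_p = A0 + A1*t. Substituting and matching coefficients of each power of t gives A0 = -5/32, A1 = 1/8, so q_p = -5/32 + t/8.
General solution: q = -5/32 + t/8 + C1*exp(-6*t) + C2*exp(4*t).
Apply the initial conditions: q(0) = -5/32 + C1 + C2 = 5 and q'(0) = 1/8 - 6*C1 + 4*C2 = -2. Solving gives C1 = 91/40, C2 = 461/160.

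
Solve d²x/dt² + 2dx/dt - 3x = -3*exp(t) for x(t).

Characteristic equation r² + 2r - 3 = 0 factors as (r + 3)(r - 1) = 0, so r = -3, 1.
Hence x_h = C1*exp(-3*t) + C2*exp(t).
Since exp(t) solves the homogeneous equation (r = 1 is a root of multiplicity 1), multiply the trial by t. Try x_p = A*t*exp(t). Substituting into the equation and dividing by exp(t) gives A = -3/4, so x_p = -3*t*exp(t)/4.

x = C1*exp(-3*t) + C2*exp(t) - 3*t*exp(t)/4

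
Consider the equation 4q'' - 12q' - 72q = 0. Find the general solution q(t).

Divide through by 4: q'' - 3q' - 18q = 0.
Characteristic equation r² - 3r - 18 = 0 factors as (r + 3)(r - 6) = 0, so r = -3, 6.
Hence q_h = C1*exp(-3*t) + C2*exp(6*t).

q = C1*exp(-3*t) + C2*exp(6*t)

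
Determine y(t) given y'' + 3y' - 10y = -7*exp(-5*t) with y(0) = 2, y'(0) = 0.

y = 5*exp(-5*t)/7 + 9*exp(2*t)/7 + t*exp(-5*t)

Characteristic equation r² + 3r - 10 = 0 factors as (r + 5)(r - 2) = 0, so r = -5, 2.
Hence y_h = C1*exp(-5*t) + C2*exp(2*t).
Since exp(-5*t) solves the homogeneous equation (r = -5 is a root of multiplicity 1), multiply the trial by t. Try y_p = A*t*exp(-5*t). Substituting into the equation and dividing by exp(-5*t) gives A = 1, so y_p = t*exp(-5*t).
General solution: y = C1*exp(-5*t) + C2*exp(2*t) + t*exp(-5*t).
Apply the initial conditions: y(0) = C1 + C2 = 2 and y'(0) = 1 - 5*C1 + 2*C2 = 0. Solving gives C1 = 5/7, C2 = 9/7.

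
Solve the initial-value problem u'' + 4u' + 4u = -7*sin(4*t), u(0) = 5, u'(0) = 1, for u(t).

Characteristic equation r² + 4r + 4 = 0 has discriminant (4)² - 4·(4) = 0, so r = -2 is a repeated root.
Hence u_h = (C1 + C2*t)*exp(-2*t).
Try u_p = A*cos(4*t) + B*sin(4*t). Substituting and equating the coefficients of cos(4t) and sin(4t) gives A = 7/25, B = 21/100, so u_p = 7*cos(4*t)/25 + 21*sin(4*t)/100.
General solution: u = 7*cos(4*t)/25 + 21*sin(4*t)/100 + C1*exp(-2*t) + C2*t*exp(-2*t).
Apply the initial conditions: u(0) = 7/25 + C1 = 5 and u'(0) = 21/25 + C2 - 2*C1 = 1. Solving gives C1 = 118/25, C2 = 48/5.

u = 7*cos(4*t)/25 + 21*sin(4*t)/100 + 118*exp(-2*t)/25 + 48*t*exp(-2*t)/5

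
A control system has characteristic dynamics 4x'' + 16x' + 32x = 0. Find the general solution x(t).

Divide through by 4: x'' + 4x' + 8x = 0.
Characteristic equation r² + 4r + 8 = 0 has discriminant (4)² - 4·(8) = -16 < 0, so r = -2 ± 2i.
Hence x_h = C1*cos(2*t)*exp(-2*t) + C2*exp(-2*t)*sin(2*t).

x = C1*cos(2*t)*exp(-2*t) + C2*exp(-2*t)*sin(2*t)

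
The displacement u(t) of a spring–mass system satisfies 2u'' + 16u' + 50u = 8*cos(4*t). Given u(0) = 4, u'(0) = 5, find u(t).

u = 36*cos(4*t)/1105 + 128*sin(4*t)/1105 + 4384*cos(3*t)*exp(-4*t)/1105 + 22549*exp(-4*t)*sin(3*t)/3315

Divide through by 2: u'' + 8u' + 25u = 4*cos(4*t).
Characteristic equation r² + 8r + 25 = 0 has discriminant (8)² - 4·(25) = -36 < 0, so r = -4 ± 3i.
Hence u_h = C1*cos(3*t)*exp(-4*t) + C2*exp(-4*t)*sin(3*t).
Try u_p = A*cos(4*t) + B*sin(4*t). Substituting and equating the coefficients of cos(4t) and sin(4t) gives A = 36/1105, B = 128/1105, so u_p = 36*cos(4*t)/1105 + 128*sin(4*t)/1105.
General solution: u = 36*cos(4*t)/1105 + 128*sin(4*t)/1105 + C1*cos(3*t)*exp(-4*t) + C2*exp(-4*t)*sin(3*t).
Apply the initial conditions: u(0) = 36/1105 + C1 = 4 and u'(0) = 512/1105 - 4*C1 + 3*C2 = 5. Solving gives C1 = 4384/1105, C2 = 22549/3315.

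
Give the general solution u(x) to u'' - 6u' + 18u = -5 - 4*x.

Characteristic equation r² - 6r + 18 = 0 has discriminant (-6)² - 4·(18) = -36 < 0, so r = 3 ± 3i.
Hence u_h = C1*cos(3*x)*exp(3*x) + C2*exp(3*x)*sin(3*x).
For the particular solution try u_p = A0 + A1*x. Substituting and matching coefficients of each power of x gives A0 = -19/54, A1 = -2/9, so u_p = -19/54 - 2*x/9.

u = -19/54 - 2*x/9 + C1*cos(3*x)*exp(3*x) + C2*exp(3*x)*sin(3*x)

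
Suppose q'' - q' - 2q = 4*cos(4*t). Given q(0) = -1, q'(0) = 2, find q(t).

Characteristic equation r² - r - 2 = 0 factors as (r + 1)(r - 2) = 0, so r = -1, 2.
Hence q_h = C1*exp(-t) + C2*exp(2*t).
Try q_p = A*cos(4*t) + B*sin(4*t). Substituting and equating the coefficients of cos(4t) and sin(4t) gives A = -18/85, B = -4/85, so q_p = -18*cos(4*t)/85 - 4*sin(4*t)/85.
General solution: q = -18*cos(4*t)/85 - 4*sin(4*t)/85 + C1*exp(-t) + C2*exp(2*t).
Apply the initial conditions: q(0) = -18/85 + C1 + C2 = -1 and q'(0) = -16/85 - C1 + 2*C2 = 2. Solving gives C1 = -64/51, C2 = 7/15.

q = -64*exp(-t)/51 - 18*cos(4*t)/85 - 4*sin(4*t)/85 + 7*exp(2*t)/15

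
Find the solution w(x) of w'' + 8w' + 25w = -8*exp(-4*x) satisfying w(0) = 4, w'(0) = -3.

w = -8*exp(-4*x)/9 + 13*exp(-4*x)*sin(3*x)/3 + 44*cos(3*x)*exp(-4*x)/9

Characteristic equation r² + 8r + 25 = 0 has discriminant (8)² - 4·(25) = -36 < 0, so r = -4 ± 3i.
Hence w_h = C1*cos(3*x)*exp(-4*x) + C2*exp(-4*x)*sin(3*x).
Try w_p = A*exp(-4*x). Substituting into the equation and dividing by exp(-4*x) gives A = -8/9, so w_p = -8*exp(-4*x)/9.
General solution: w = -8*exp(-4*x)/9 + C1*cos(3*x)*exp(-4*x) + C2*exp(-4*x)*sin(3*x).
Apply the initial conditions: w(0) = -8/9 + C1 = 4 and w'(0) = 32/9 - 4*C1 + 3*C2 = -3. Solving gives C1 = 44/9, C2 = 13/3.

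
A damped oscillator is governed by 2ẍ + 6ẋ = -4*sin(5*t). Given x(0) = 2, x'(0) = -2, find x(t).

x = 6/5 + sin(5*t)/17 + 3*cos(5*t)/85 + 13*exp(-3*t)/17

Divide through by 2: x'' + 3x' = -2*sin(5*t).
Characteristic equation r² + 3r = 0 factors as (r + 3)r = 0, so r = -3, 0.
Hence x_h = C1*exp(-3*t) + C2.
Try x_p = A*cos(5*t) + B*sin(5*t). Substituting and equating the coefficients of cos(5t) and sin(5t) gives A = 3/85, B = 1/17, so x_p = sin(5*t)/17 + 3*cos(5*t)/85.
General solution: x = C2 + sin(5*t)/17 + 3*cos(5*t)/85 + C1*exp(-3*t).
Apply the initial conditions: x(0) = 3/85 + C1 + C2 = 2 and x'(0) = 5/17 - 3*C1 = -2. Solving gives C1 = 13/17, C2 = 6/5.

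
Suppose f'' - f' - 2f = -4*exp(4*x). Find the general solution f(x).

Characteristic equation r² - r - 2 = 0 factors as (r + 1)(r - 2) = 0, so r = -1, 2.
Hence f_h = C1*exp(-x) + C2*exp(2*x).
Try f_p = A*exp(4*x). Substituting into the equation and dividing by exp(4*x) gives A = -2/5, so f_p = -2*exp(4*x)/5.

f = -2*exp(4*x)/5 + C1*exp(-x) + C2*exp(2*x)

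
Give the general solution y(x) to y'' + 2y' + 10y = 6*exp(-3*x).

y = 6*exp(-3*x)/13 + C1*cos(3*x)*exp(-x) + C2*exp(-x)*sin(3*x)

Characteristic equation r² + 2r + 10 = 0 has discriminant (2)² - 4·(10) = -36 < 0, so r = -1 ± 3i.
Hence y_h = C1*cos(3*x)*exp(-x) + C2*exp(-x)*sin(3*x).
Try y_p = A*exp(-3*x). Substituting into the equation and dividing by exp(-3*x) gives A = 6/13, so y_p = 6*exp(-3*x)/13.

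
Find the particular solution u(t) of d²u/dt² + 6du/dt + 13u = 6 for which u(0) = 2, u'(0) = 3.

u = 6/13 + 20*cos(2*t)*exp(-3*t)/13 + 99*exp(-3*t)*sin(2*t)/26

Characteristic equation r² + 6r + 13 = 0 has discriminant (6)² - 4·(13) = -16 < 0, so r = -3 ± 2i.
Hence u_h = C1*cos(2*t)*exp(-3*t) + C2*exp(-3*t)*sin(2*t).
For the particular solution try u_p = A0. Substituting and matching coefficients of each power of t gives A0 = 6/13, so u_p = 6/13.
General solution: u = 6/13 + C1*cos(2*t)*exp(-3*t) + C2*exp(-3*t)*sin(2*t).
Apply the initial conditions: u(0) = 6/13 + C1 = 2 and u'(0) = -3*C1 + 2*C2 = 3. Solving gives C1 = 20/13, C2 = 99/26.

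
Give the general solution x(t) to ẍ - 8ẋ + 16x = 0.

Characteristic equation r² - 8r + 16 = 0 has discriminant (-8)² - 4·(16) = 0, so r = 4 is a repeated root.
Hence x_h = (C1 + C2*t)*exp(4*t).

x = C1*exp(4*t) + C2*t*exp(4*t)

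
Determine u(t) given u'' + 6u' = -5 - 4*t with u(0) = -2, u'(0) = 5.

u = -113/108 - 103*exp(-6*t)/108 - 13*t/18 - t**2/3

Characteristic equation r² + 6r = 0 factors as (r + 6)r = 0, so r = -6, 0.
Hence u_h = C1*exp(-6*t) + C2.
Since 0 is a characteristic root (multiplicity 1), multiply the polynomial trial by t: try u_p = t*(A0 + A1*t). Substituting and matching coefficients of each power of t gives A0 = -13/18, A1 = -1/3, so u_p = -13*t/18 - t^2/3.
General solution: u = C2 - 13*t/18 - t^2/3 + C1*exp(-6*t).
Apply the initial conditions: u(0) = C1 + C2 = -2 and u'(0) = -13/18 - 6*C1 = 5. Solving gives C1 = -103/108, C2 = -113/108.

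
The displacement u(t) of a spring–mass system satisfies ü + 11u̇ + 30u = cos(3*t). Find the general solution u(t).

u = 7*cos(3*t)/510 + 11*sin(3*t)/510 + C1*exp(-5*t) + C2*exp(-6*t)

Characteristic equation r² + 11r + 30 = 0 factors as (r + 5)(r + 6) = 0, so r = -5, -6.
Hence u_h = C1*exp(-5*t) + C2*exp(-6*t).
Try u_p = A*cos(3*t) + B*sin(3*t). Substituting and equating the coefficients of cos(3t) and sin(3t) gives A = 7/510, B = 11/510, so u_p = 7*cos(3*t)/510 + 11*sin(3*t)/510.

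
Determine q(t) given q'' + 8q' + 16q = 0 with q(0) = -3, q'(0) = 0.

Characteristic equation r² + 8r + 16 = 0 has discriminant (8)² - 4·(16) = 0, so r = -4 is a repeated root.
Hence q_h = (C1 + C2*t)*exp(-4*t).
Apply the initial conditions: q(0) = C1 = -3 and q'(0) = C2 - 4*C1 = 0. Solving gives C1 = -3, C2 = -12.

q = -3*exp(-4*t) - 12*t*exp(-4*t)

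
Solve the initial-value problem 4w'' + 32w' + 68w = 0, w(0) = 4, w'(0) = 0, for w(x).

w = 4*cos(x)*exp(-4*x) + 16*exp(-4*x)*sin(x)

Divide through by 4: w'' + 8w' + 17w = 0.
Characteristic equation r² + 8r + 17 = 0 has discriminant (8)² - 4·(17) = -4 < 0, so r = -4 ± i.
Hence w_h = C1*cos(x)*exp(-4*x) + C2*exp(-4*x)*sin(x).
Apply the initial conditions: w(0) = C1 = 4 and w'(0) = C2 - 4*C1 = 0. Solving gives C1 = 4, C2 = 16.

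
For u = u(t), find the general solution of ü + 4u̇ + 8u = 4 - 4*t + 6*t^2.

u = 15/16 - 5*t/4 + 3*t**2/4 + C1*cos(2*t)*exp(-2*t) + C2*exp(-2*t)*sin(2*t)

Characteristic equation r² + 4r + 8 = 0 has discriminant (4)² - 4·(8) = -16 < 0, so r = -2 ± 2i.
Hence u_h = C1*cos(2*t)*exp(-2*t) + C2*exp(-2*t)*sin(2*t).
For the particular solution try u_p = A0 + A1*t + A2*t^2. Substituting and matching coefficients of each power of t gives A0 = 15/16, A1 = -5/4, A2 = 3/4, so u_p = 15/16 - 5*t/4 + 3*t^2/4.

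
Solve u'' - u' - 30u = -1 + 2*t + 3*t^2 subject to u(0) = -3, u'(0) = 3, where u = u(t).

u = 43/1500 - 2654*exp(-5*t)/1375 - 145*exp(6*t)/132 - 3*t/50 - t**2/10

Characteristic equation r² - r - 30 = 0 factors as (r - 6)(r + 5) = 0, so r = 6, -5.
Hence u_h = C1*exp(6*t) + C2*exp(-5*t).
For the particular solution try u_p = A0 + A1*t + A2*t^2. Substituting and matching coefficients of each power of t gives A0 = 43/1500, A1 = -3/50, A2 = -1/10, so u_p = 43/1500 - 3*t/50 - t^2/10.
General solution: u = 43/1500 - 3*t/50 - t^2/10 + C1*exp(6*t) + C2*exp(-5*t).
Apply the initial conditions: u(0) = 43/1500 + C1 + C2 = -3 and u'(0) = -3/50 - 5*C2 + 6*C1 = 3. Solving gives C1 = -145/132, C2 = -2654/1375.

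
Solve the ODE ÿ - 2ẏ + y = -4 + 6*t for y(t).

Characteristic equation r² - 2r + 1 = 0 has discriminant (-2)² - 4·(1) = 0, so r = 1 is a repeated root.
Hence y_h = (C1 + C2*t)*exp(t).
For the particular solution try y_p = A0 + A1*t. Substituting and matching coefficients of each power of t gives A0 = 8, A1 = 6, so y_p = 8 + 6*t.

y = 8 + 6*t + C1*exp(t) + C2*t*exp(t)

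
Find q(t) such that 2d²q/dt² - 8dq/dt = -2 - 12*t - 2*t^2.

q = C2 + t**3/12 + 13*t**2/16 + 21*t/32 + C1*exp(4*t)

Divide through by 2: q'' - 4q' = -1 - t^2 - 6*t.
Characteristic equation r² - 4r = 0 factors as (r - 4)r = 0, so r = 4, 0.
Hence q_h = C1*exp(4*t) + C2.
Since 0 is a characteristic root (multiplicity 1), multiply the polynomial trial by t: try q_p = t*(A0 + A1*t + A2*t^2). Substituting and matching coefficients of each power of t gives A0 = 21/32, A1 = 13/16, A2 = 1/12, so q_p = t^3/12 + 13*t^2/16 + 21*t/32.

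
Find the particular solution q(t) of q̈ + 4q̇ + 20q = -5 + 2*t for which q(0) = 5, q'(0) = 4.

q = -27/100 + t/10 + 361*exp(-2*t)*sin(4*t)/100 + 527*cos(4*t)*exp(-2*t)/100

Characteristic equation r² + 4r + 20 = 0 has discriminant (4)² - 4·(20) = -64 < 0, so r = -2 ± 4i.
Hence q_h = C1*cos(4*t)*exp(-2*t) + C2*exp(-2*t)*sin(4*t).
For the particular solution try q_p = A0 + A1*t. Substituting and matching coefficients of each power of t gives A0 = -27/100, A1 = 1/10, so q_p = -27/100 + t/10.
General solution: q = -27/100 + t/10 + C1*cos(4*t)*exp(-2*t) + C2*exp(-2*t)*sin(4*t).
Apply the initial conditions: q(0) = -27/100 + C1 = 5 and q'(0) = 1/10 - 2*C1 + 4*C2 = 4. Solving gives C1 = 527/100, C2 = 361/100.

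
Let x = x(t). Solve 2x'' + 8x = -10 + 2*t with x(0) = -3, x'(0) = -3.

x = -5/4 - 13*sin(2*t)/8 - 7*cos(2*t)/4 + t/4

Divide through by 2: x'' + 4x = -5 + t.
Characteristic equation r² + 4 = 0 has discriminant (0)² - 4·(4) = -16 < 0, so r = ± 2i.
Hence x_h = C1*cos(2*t) + C2*sin(2*t).
For the particular solution try x_p = A0 + A1*t. Substituting and matching coefficients of each power of t gives A0 = -5/4, A1 = 1/4, so x_p = -5/4 + t/4.
General solution: x = -5/4 + t/4 + C1*cos(2*t) + C2*sin(2*t).
Apply the initial conditions: x(0) = -5/4 + C1 = -3 and x'(0) = 1/4 + 2*C2 = -3. Solving gives C1 = -7/4, C2 = -13/8.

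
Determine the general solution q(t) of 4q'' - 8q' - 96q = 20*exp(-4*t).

Divide through by 4: q'' - 2q' - 24q = 5*exp(-4*t).
Characteristic equation r² - 2r - 24 = 0 factors as (r - 6)(r + 4) = 0, so r = 6, -4.
Hence q_h = C1*exp(6*t) + C2*exp(-4*t).
Since exp(-4*t) solves the homogeneous equation (r = -4 is a root of multiplicity 1), multiply the trial by t. Try q_p = A*t*exp(-4*t). Substituting into the equation and dividing by exp(-4*t) gives A = -1/2, so q_p = -t*exp(-4*t)/2.

q = C1*exp(6*t) + C2*exp(-4*t) - t*exp(-4*t)/2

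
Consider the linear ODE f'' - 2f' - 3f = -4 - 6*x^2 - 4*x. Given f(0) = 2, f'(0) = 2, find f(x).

Characteristic equation r² - 2r - 3 = 0 factors as (r - 3)(r + 1) = 0, so r = 3, -1.
Hence f_h = C1*exp(3*x) + C2*exp(-x).
For the particular solution try f_p = A0 + A1*x + A2*x^2. Substituting and matching coefficients of each power of x gives A0 = 32/9, A1 = -4/3, A2 = 2, so f_p = 32/9 + 2*x^2 - 4*x/3.
General solution: f = 32/9 + 2*x^2 - 4*x/3 + C1*exp(3*x) + C2*exp(-x).
Apply the initial conditions: f(0) = 32/9 + C1 + C2 = 2 and f'(0) = -4/3 - C2 + 3*C1 = 2. Solving gives C1 = 4/9, C2 = -2.

f = 32/9 - 2*exp(-x) + 2*x**2 - 4*x/3 + 4*exp(3*x)/9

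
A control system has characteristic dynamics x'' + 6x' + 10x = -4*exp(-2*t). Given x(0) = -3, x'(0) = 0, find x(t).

Characteristic equation r² + 6r + 10 = 0 has discriminant (6)² - 4·(10) = -4 < 0, so r = -3 ± i.
Hence x_h = C1*cos(t)*exp(-3*t) + C2*exp(-3*t)*sin(t).
Try x_p = A*exp(-2*t). Substituting into the equation and dividing by exp(-2*t) gives A = -2, so x_p = -2*exp(-2*t).
General solution: x = -2*exp(-2*t) + C1*cos(t)*exp(-3*t) + C2*exp(-3*t)*sin(t).
Apply the initial conditions: x(0) = -2 + C1 = -3 and x'(0) = 4 + C2 - 3*C1 = 0. Solving gives C1 = -1, C2 = -7.

x = -2*exp(-2*t) - cos(t)*exp(-3*t) - 7*exp(-3*t)*sin(t)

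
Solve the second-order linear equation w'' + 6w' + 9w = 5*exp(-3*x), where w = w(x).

w = C1*exp(-3*x) + 5*x**2*exp(-3*x)/2 + C2*x*exp(-3*x)

Characteristic equation r² + 6r + 9 = 0 has discriminant (6)² - 4·(9) = 0, so r = -3 is a repeated root.
Hence w_h = (C1 + C2*x)*exp(-3*x).
Since exp(-3*x) solves the homogeneous equation (r = -3 is a root of multiplicity 2), multiply the trial by x^2. Try w_p = A*x^2*exp(-3*x). Substituting into the equation and dividing by exp(-3*x) gives A = 5/2, so w_p = 5*x^2*exp(-3*x)/2.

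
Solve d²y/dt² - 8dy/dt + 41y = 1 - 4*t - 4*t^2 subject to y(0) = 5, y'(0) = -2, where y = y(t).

y = 185/68921 - 228*t/1681 - 4*t**2/41 - 1506174*exp(4*t)*sin(5*t)/344605 + 344420*cos(5*t)*exp(4*t)/68921

Characteristic equation r² - 8r + 41 = 0 has discriminant (-8)² - 4·(41) = -100 < 0, so r = 4 ± 5i.
Hence y_h = C1*cos(5*t)*exp(4*t) + C2*exp(4*t)*sin(5*t).
For the particular solution try y_p = A0 + A1*t + A2*t^2. Substituting and matching coefficients of each power of t gives A0 = 185/68921, A1 = -228/1681, A2 = -4/41, so y_p = 185/68921 - 228*t/1681 - 4*t^2/41.
General solution: y = 185/68921 - 228*t/1681 - 4*t^2/41 + C1*cos(5*t)*exp(4*t) + C2*exp(4*t)*sin(5*t).
Apply the initial conditions: y(0) = 185/68921 + C1 = 5 and y'(0) = -228/1681 + 4*C1 + 5*C2 = -2. Solving gives C1 = 344420/68921, C2 = -1506174/344605.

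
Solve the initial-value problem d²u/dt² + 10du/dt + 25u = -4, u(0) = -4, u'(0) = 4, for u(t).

u = -4/25 - 96*exp(-5*t)/25 - 76*t*exp(-5*t)/5

Characteristic equation r² + 10r + 25 = 0 has discriminant (10)² - 4·(25) = 0, so r = -5 is a repeated root.
Hence u_h = (C1 + C2*t)*exp(-5*t).
For the particular solution try u_p = A0. Substituting and matching coefficients of each power of t gives A0 = -4/25, so u_p = -4/25.
General solution: u = -4/25 + C1*exp(-5*t) + C2*t*exp(-5*t).
Apply the initial conditions: u(0) = -4/25 + C1 = -4 and u'(0) = C2 - 5*C1 = 4. Solving gives C1 = -96/25, C2 = -76/5.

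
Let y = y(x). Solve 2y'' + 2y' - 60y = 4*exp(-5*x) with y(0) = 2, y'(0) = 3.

y = -exp(-5*x)/5 + 9*exp(-6*x)/11 + 76*exp(5*x)/55

Divide through by 2: y'' + y' - 30y = 2*exp(-5*x).
Characteristic equation r² + r - 30 = 0 factors as (r - 5)(r + 6) = 0, so r = 5, -6.
Hence y_h = C1*exp(5*x) + C2*exp(-6*x).
Try y_p = A*exp(-5*x). Substituting into the equation and dividing by exp(-5*x) gives A = -1/5, so y_p = -exp(-5*x)/5.
General solution: y = -exp(-5*x)/5 + C1*exp(5*x) + C2*exp(-6*x).
Apply the initial conditions: y(0) = -1/5 + C1 + C2 = 2 and y'(0) = 1 - 6*C2 + 5*C1 = 3. Solving gives C1 = 76/55, C2 = 9/11.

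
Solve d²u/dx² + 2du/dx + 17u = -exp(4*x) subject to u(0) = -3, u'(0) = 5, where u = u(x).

u = -exp(4*x)/41 - 122*cos(4*x)*exp(-x)/41 + 87*exp(-x)*sin(4*x)/164

Characteristic equation r² + 2r + 17 = 0 has discriminant (2)² - 4·(17) = -64 < 0, so r = -1 ± 4i.
Hence u_h = C1*cos(4*x)*exp(-x) + C2*exp(-x)*sin(4*x).
Try u_p = A*exp(4*x). Substituting into the equation and dividing by exp(4*x) gives A = -1/41, so u_p = -exp(4*x)/41.
General solution: u = -exp(4*x)/41 + C1*cos(4*x)*exp(-x) + C2*exp(-x)*sin(4*x).
Apply the initial conditions: u(0) = -1/41 + C1 = -3 and u'(0) = -4/41 - C1 + 4*C2 = 5. Solving gives C1 = -122/41, C2 = 87/164.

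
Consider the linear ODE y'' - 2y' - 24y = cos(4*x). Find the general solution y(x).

Characteristic equation r² - 2r - 24 = 0 factors as (r - 6)(r + 4) = 0, so r = 6, -4.
Hence y_h = C1*exp(6*x) + C2*exp(-4*x).
Try y_p = A*cos(4*x) + B*sin(4*x). Substituting and equating the coefficients of cos(4x) and sin(4x) gives A = -5/208, B = -1/208, so y_p = -5*cos(4*x)/208 - sin(4*x)/208.

y = -5*cos(4*x)/208 - sin(4*x)/208 + C1*exp(6*x) + C2*exp(-4*x)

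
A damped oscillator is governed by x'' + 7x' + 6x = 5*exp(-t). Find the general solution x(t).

Characteristic equation r² + 7r + 6 = 0 factors as (r + 1)(r + 6) = 0, so r = -1, -6.
Hence x_h = C1*exp(-t) + C2*exp(-6*t).
Since exp(-t) solves the homogeneous equation (r = -1 is a root of multiplicity 1), multiply the trial by t. Try x_p = A*t*exp(-t). Substituting into the equation and dividing by exp(-t) gives A = 1, so x_p = t*exp(-t).

x = C1*exp(-t) + C2*exp(-6*t) + t*exp(-t)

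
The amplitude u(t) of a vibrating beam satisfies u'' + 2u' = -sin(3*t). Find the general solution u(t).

u = C2 + sin(3*t)/13 + 2*cos(3*t)/39 + C1*exp(-2*t)

Characteristic equation r² + 2r = 0 factors as (r + 2)r = 0, so r = -2, 0.
Hence u_h = C1*exp(-2*t) + C2.
Try u_p = A*cos(3*t) + B*sin(3*t). Substituting and equating the coefficients of cos(3t) and sin(3t) gives A = 2/39, B = 1/13, so u_p = sin(3*t)/13 + 2*cos(3*t)/39.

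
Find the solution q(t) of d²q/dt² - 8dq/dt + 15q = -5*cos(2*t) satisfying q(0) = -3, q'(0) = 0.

Characteristic equation r² - 8r + 15 = 0 factors as (r - 5)(r - 3) = 0, so r = 5, 3.
Hence q_h = C1*exp(5*t) + C2*exp(3*t).
Try q_p = A*cos(2*t) + B*sin(2*t). Substituting and equating the coefficients of cos(2t) and sin(2t) gives A = -55/377, B = 80/377, so q_p = -55*cos(2*t)/377 + 80*sin(2*t)/377.
General solution: q = -55*cos(2*t)/377 + 80*sin(2*t)/377 + C1*exp(5*t) + C2*exp(3*t).
Apply the initial conditions: q(0) = -55/377 + C1 + C2 = -3 and q'(0) = 160/377 + 3*C2 + 5*C1 = 0. Solving gives C1 = 118/29, C2 = -90/13.

q = -90*exp(3*t)/13 - 55*cos(2*t)/377 + 80*sin(2*t)/377 + 118*exp(5*t)/29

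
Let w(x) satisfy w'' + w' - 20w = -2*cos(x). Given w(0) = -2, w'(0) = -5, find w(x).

w = -263*exp(4*x)/153 - 44*exp(-5*x)/117 - sin(x)/221 + 21*cos(x)/221

Characteristic equation r² + r - 20 = 0 factors as (r + 5)(r - 4) = 0, so r = -5, 4.
Hence w_h = C1*exp(-5*x) + C2*exp(4*x).
Try w_p = A*cos(x) + B*sin(x). Substituting and equating the coefficients of cos(x) and sin(x) gives A = 21/221, B = -1/221, so w_p = -sin(x)/221 + 21*cos(x)/221.
General solution: w = -sin(x)/221 + 21*cos(x)/221 + C1*exp(-5*x) + C2*exp(4*x).
Apply the initial conditions: w(0) = 21/221 + C1 + C2 = -2 and w'(0) = -1/221 - 5*C1 + 4*C2 = -5. Solving gives C1 = -44/117, C2 = -263/153.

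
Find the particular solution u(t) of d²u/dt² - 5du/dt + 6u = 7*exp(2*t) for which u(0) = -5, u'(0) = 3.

Characteristic equation r² - 5r + 6 = 0 factors as (r - 2)(r - 3) = 0, so r = 2, 3.
Hence u_h = C1*exp(2*t) + C2*exp(3*t).
Since exp(2*t) solves the homogeneous equation (r = 2 is a root of multiplicity 1), multiply the trial by t. Try u_p = A*t*exp(2*t). Substituting into the equation and dividing by exp(2*t) gives A = -7, so u_p = -7*t*exp(2*t).
General solution: u = C1*exp(2*t) + C2*exp(3*t) - 7*t*exp(2*t).
Apply the initial conditions: u(0) = C1 + C2 = -5 and u'(0) = -7 + 2*C1 + 3*C2 = 3. Solving gives C1 = -25, C2 = 20.

u = -25*exp(2*t) + 20*exp(3*t) - 7*t*exp(2*t)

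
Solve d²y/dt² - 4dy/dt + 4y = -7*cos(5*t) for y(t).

Characteristic equation r² - 4r + 4 = 0 has discriminant (-4)² - 4·(4) = 0, so r = 2 is a repeated root.
Hence y_h = (C1 + C2*t)*exp(2*t).
Try y_p = A*cos(5*t) + B*sin(5*t). Substituting and equating the coefficients of cos(5t) and sin(5t) gives A = 147/841, B = 140/841, so y_p = 140*sin(5*t)/841 + 147*cos(5*t)/841.

y = 140*sin(5*t)/841 + 147*cos(5*t)/841 + C1*exp(2*t) + C2*t*exp(2*t)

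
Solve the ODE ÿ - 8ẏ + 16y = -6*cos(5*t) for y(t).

y = 54*cos(5*t)/1681 + 240*sin(5*t)/1681 + C1*exp(4*t) + C2*t*exp(4*t)

Characteristic equation r² - 8r + 16 = 0 has discriminant (-8)² - 4·(16) = 0, so r = 4 is a repeated root.
Hence y_h = (C1 + C2*t)*exp(4*t).
Try y_p = A*cos(5*t) + B*sin(5*t). Substituting and equating the coefficients of cos(5t) and sin(5t) gives A = 54/1681, B = 240/1681, so y_p = 54*cos(5*t)/1681 + 240*sin(5*t)/1681.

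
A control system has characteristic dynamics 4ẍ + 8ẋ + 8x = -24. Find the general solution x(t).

Divide through by 4: x'' + 2x' + 2x = -6.
Characteristic equation r² + 2r + 2 = 0 has discriminant (2)² - 4·(2) = -4 < 0, so r = -1 ± i.
Hence x_h = C1*cos(t)*exp(-t) + C2*exp(-t)*sin(t).
For the particular solution try x_p = A0. Substituting and matching coefficients of each power of t gives A0 = -3, so x_p = -3.

x = -3 + C1*cos(t)*exp(-t) + C2*exp(-t)*sin(t)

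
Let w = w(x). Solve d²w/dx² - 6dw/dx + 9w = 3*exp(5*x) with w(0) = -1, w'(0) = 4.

Characteristic equation r² - 6r + 9 = 0 has discriminant (-6)² - 4·(9) = 0, so r = 3 is a repeated root.
Hence w_h = (C1 + C2*x)*exp(3*x).
Try w_p = A*exp(5*x). Substituting into the equation and dividing by exp(5*x) gives A = 3/4, so w_p = 3*exp(5*x)/4.
General solution: w = 3*exp(5*x)/4 + C1*exp(3*x) + C2*x*exp(3*x).
Apply the initial conditions: w(0) = 3/4 + C1 = -1 and w'(0) = 15/4 + C2 + 3*C1 = 4. Solving gives C1 = -7/4, C2 = 11/2.

w = -7*exp(3*x)/4 + 3*exp(5*x)/4 + 11*x*exp(3*x)/2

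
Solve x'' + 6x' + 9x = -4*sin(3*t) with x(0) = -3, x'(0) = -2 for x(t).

Characteristic equation r² + 6r + 9 = 0 has discriminant (6)² - 4·(9) = 0, so r = -3 is a repeated root.
Hence x_h = (C1 + C2*t)*exp(-3*t).
Try x_p = A*cos(3*t) + B*sin(3*t). Substituting and equating the coefficients of cos(3t) and sin(3t) gives A = 2/9, B = 0, so x_p = 2*cos(3*t)/9.
General solution: x = 2*cos(3*t)/9 + C1*exp(-3*t) + C2*t*exp(-3*t).
Apply the initial conditions: x(0) = 2/9 + C1 = -3 and x'(0) = C2 - 3*C1 = -2. Solving gives C1 = -29/9, C2 = -35/3.

x = -29*exp(-3*t)/9 + 2*cos(3*t)/9 - 35*t*exp(-3*t)/3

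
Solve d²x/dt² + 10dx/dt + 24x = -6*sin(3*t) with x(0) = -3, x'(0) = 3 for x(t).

Characteristic equation r² + 10r + 24 = 0 factors as (r + 6)(r + 4) = 0, so r = -6, -4.
Hence x_h = C1*exp(-6*t) + C2*exp(-4*t).
Try x_p = A*cos(3*t) + B*sin(3*t). Substituting and equating the coefficients of cos(3t) and sin(3t) gives A = 4/25, B = -2/25, so x_p = -2*sin(3*t)/25 + 4*cos(3*t)/25.
General solution: x = -2*sin(3*t)/25 + 4*cos(3*t)/25 + C1*exp(-6*t) + C2*exp(-4*t).
Apply the initial conditions: x(0) = 4/25 + C1 + C2 = -3 and x'(0) = -6/25 - 6*C1 - 4*C2 = 3. Solving gives C1 = 47/10, C2 = -393/50.

x = -393*exp(-4*t)/50 - 2*sin(3*t)/25 + 4*cos(3*t)/25 + 47*exp(-6*t)/10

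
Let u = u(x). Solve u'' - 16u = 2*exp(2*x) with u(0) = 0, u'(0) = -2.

Characteristic equation r² - 16 = 0 factors as (r - 4)(r + 4) = 0, so r = 4, -4.
Hence u_h = C1*exp(4*x) + C2*exp(-4*x).
Try u_p = A*exp(2*x). Substituting into the equation and dividing by exp(2*x) gives A = -1/6, so u_p = -exp(2*x)/6.
General solution: u = -exp(2*x)/6 + C1*exp(4*x) + C2*exp(-4*x).
Apply the initial conditions: u(0) = -1/6 + C1 + C2 = 0 and u'(0) = -1/3 - 4*C2 + 4*C1 = -2. Solving gives C1 = -1/8, C2 = 7/24.

u = -exp(2*x)/6 - exp(4*x)/8 + 7*exp(-4*x)/24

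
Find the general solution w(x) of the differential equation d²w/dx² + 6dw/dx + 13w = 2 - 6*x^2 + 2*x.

Characteristic equation r² + 6r + 13 = 0 has discriminant (6)² - 4·(13) = -16 < 0, so r = -3 ± 2i.
Hence w_h = C1*cos(2*x)*exp(-3*x) + C2*exp(-3*x)*sin(2*x).
For the particular solution try w_p = A0 + A1*x + A2*x^2. Substituting and matching coefficients of each power of x gives A0 = -94/2197, A1 = 98/169, A2 = -6/13, so w_p = -94/2197 - 6*x^2/13 + 98*x/169.

w = -94/2197 - 6*x**2/13 + 98*x/169 + C1*cos(2*x)*exp(-3*x) + C2*exp(-3*x)*sin(2*x)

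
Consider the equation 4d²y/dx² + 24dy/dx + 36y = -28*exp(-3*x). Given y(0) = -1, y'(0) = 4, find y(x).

y = -exp(-3*x) + x*exp(-3*x) - 7*x**2*exp(-3*x)/2

Divide through by 4: y'' + 6y' + 9y = -7*exp(-3*x).
Characteristic equation r² + 6r + 9 = 0 has discriminant (6)² - 4·(9) = 0, so r = -3 is a repeated root.
Hence y_h = (C1 + C2*x)*exp(-3*x).
Since exp(-3*x) solves the homogeneous equation (r = -3 is a root of multiplicity 2), multiply the trial by x^2. Try y_p = A*x^2*exp(-3*x). Substituting into the equation and dividing by exp(-3*x) gives A = -7/2, so y_p = -7*x^2*exp(-3*x)/2.
General solution: y = C1*exp(-3*x) - 7*x^2*exp(-3*x)/2 + C2*x*exp(-3*x).
Apply the initial conditions: y(0) = C1 = -1 and y'(0) = C2 - 3*C1 = 4. Solving gives C1 = -1, C2 = 1.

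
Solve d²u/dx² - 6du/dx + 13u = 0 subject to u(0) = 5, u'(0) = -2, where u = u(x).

u = 5*cos(2*x)*exp(3*x) - 17*exp(3*x)*sin(2*x)/2

Characteristic equation r² - 6r + 13 = 0 has discriminant (-6)² - 4·(13) = -16 < 0, so r = 3 ± 2i.
Hence u_h = C1*cos(2*x)*exp(3*x) + C2*exp(3*x)*sin(2*x).
Apply the initial conditions: u(0) = C1 = 5 and u'(0) = 2*C2 + 3*C1 = -2. Solving gives C1 = 5, C2 = -17/2.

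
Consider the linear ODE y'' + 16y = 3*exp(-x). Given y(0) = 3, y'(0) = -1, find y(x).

y = -7*sin(4*x)/34 + 3*exp(-x)/17 + 48*cos(4*x)/17

Characteristic equation r² + 16 = 0 has discriminant (0)² - 4·(16) = -64 < 0, so r = ± 4i.
Hence y_h = C1*cos(4*x) + C2*sin(4*x).
Try y_p = A*exp(-x). Substituting into the equation and dividing by exp(-x) gives A = 3/17, so y_p = 3*exp(-x)/17.
General solution: y = 3*exp(-x)/17 + C1*cos(4*x) + C2*sin(4*x).
Apply the initial conditions: y(0) = 3/17 + C1 = 3 and y'(0) = -3/17 + 4*C2 = -1. Solving gives C1 = 48/17, C2 = -7/34.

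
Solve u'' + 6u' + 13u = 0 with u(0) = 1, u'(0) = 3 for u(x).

Characteristic equation r² + 6r + 13 = 0 has discriminant (6)² - 4·(13) = -16 < 0, so r = -3 ± 2i.
Hence u_h = C1*cos(2*x)*exp(-3*x) + C2*exp(-3*x)*sin(2*x).
Apply the initial conditions: u(0) = C1 = 1 and u'(0) = -3*C1 + 2*C2 = 3. Solving gives C1 = 1, C2 = 3.

u = cos(2*x)*exp(-3*x) + 3*exp(-3*x)*sin(2*x)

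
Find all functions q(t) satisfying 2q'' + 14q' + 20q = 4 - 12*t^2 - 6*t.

Divide through by 2: q'' + 7q' + 10q = 2 - 6*t^2 - 3*t.
Characteristic equation r² + 7r + 10 = 0 factors as (r + 2)(r + 5) = 0, so r = -2, -5.
Hence q_h = C1*exp(-2*t) + C2*exp(-5*t).
For the particular solution try q_p = A0 + A1*t + A2*t^2. Substituting and matching coefficients of each power of t gives A0 = -29/500, A1 = 27/50, A2 = -3/5, so q_p = -29/500 - 3*t^2/5 + 27*t/50.

q = -29/500 - 3*t**2/5 + 27*t/50 + C1*exp(-2*t) + C2*exp(-5*t)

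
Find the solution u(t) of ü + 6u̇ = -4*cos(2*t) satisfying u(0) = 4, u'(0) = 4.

u = 14/3 - 23*exp(-6*t)/30 - 3*sin(2*t)/10 + cos(2*t)/10

Characteristic equation r² + 6r = 0 factors as (r + 6)r = 0, so r = -6, 0.
Hence u_h = C1*exp(-6*t) + C2.
Try u_p = A*cos(2*t) + B*sin(2*t). Substituting and equating the coefficients of cos(2t) and sin(2t) gives A = 1/10, B = -3/10, so u_p = -3*sin(2*t)/10 + cos(2*t)/10.
General solution: u = C2 - 3*sin(2*t)/10 + cos(2*t)/10 + C1*exp(-6*t).
Apply the initial conditions: u(0) = 1/10 + C1 + C2 = 4 and u'(0) = -3/5 - 6*C1 = 4. Solving gives C1 = -23/30, C2 = 14/3.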